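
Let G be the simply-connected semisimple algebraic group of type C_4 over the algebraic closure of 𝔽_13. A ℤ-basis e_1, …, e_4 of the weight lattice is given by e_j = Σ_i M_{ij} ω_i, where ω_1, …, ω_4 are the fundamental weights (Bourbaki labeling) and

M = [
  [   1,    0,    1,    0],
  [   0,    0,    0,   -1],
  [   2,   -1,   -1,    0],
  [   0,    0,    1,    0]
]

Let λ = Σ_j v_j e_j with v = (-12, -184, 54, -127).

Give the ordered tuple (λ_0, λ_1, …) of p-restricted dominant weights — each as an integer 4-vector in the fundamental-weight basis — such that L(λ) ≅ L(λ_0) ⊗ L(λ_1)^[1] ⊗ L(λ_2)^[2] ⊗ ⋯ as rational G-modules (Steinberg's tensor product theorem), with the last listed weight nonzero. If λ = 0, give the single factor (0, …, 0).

((3, 10, 2, 2), (3, 9, 8, 4))

In the fundamental-weight basis, λ has coordinates c = M·v (v = (-12, -184, 54, -127)):
  c_1 = (1)·(-12) + (0)·(-184) + (1)·(54) + (0)·(-127) = 42
  c_2 = (0)·(-12) + (0)·(-184) + (0)·(54) + (-1)·(-127) = 127
  c_3 = (2)·(-12) + (-1)·(-184) + (-1)·(54) + (0)·(-127) = 106
  c_4 = (0)·(-12) + (0)·(-184) + (1)·(54) + (0)·(-127) = 54
Writing each c_i in base p = 13:
  c_1 = 42 = 3·13^0 + 3·13^1
  c_2 = 127 = 10·13^0 + 9·13^1
  c_3 = 106 = 2·13^0 + 8·13^1
  c_4 = 54 = 2·13^0 + 4·13^1
λ_0 = (3, 10, 2, 2)
λ_1 = (3, 9, 8, 4)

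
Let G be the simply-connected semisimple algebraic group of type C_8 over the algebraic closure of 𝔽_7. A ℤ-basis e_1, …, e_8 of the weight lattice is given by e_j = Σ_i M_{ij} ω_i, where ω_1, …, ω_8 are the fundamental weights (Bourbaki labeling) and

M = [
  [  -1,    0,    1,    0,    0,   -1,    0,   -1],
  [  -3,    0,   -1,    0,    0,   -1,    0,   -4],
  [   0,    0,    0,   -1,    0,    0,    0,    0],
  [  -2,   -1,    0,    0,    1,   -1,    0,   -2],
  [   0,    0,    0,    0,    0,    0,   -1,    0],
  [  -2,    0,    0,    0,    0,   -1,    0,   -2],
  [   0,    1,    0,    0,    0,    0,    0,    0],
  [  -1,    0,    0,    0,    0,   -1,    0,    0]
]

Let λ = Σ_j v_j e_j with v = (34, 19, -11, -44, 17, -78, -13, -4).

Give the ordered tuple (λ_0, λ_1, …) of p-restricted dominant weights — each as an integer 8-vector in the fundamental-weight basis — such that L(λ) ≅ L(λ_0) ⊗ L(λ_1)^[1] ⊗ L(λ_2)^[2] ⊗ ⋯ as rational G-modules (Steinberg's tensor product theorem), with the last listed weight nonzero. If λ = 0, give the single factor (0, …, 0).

((2, 3, 2, 2, 6, 4, 5, 2), (5, 0, 6, 2, 1, 2, 2, 6))

ω-coordinates c = M·v, v = (34, 19, -11, -44, 17, -78, -13, -4):
  c_1 = (-1)·(34) + 0·19 + (1)·(-11) + (0)·(-44) + 0·17 + (-1)·(-78) + (0)·(-13) + (-1)·(-4) = 37
  c_2 = (-3)·(34) + 0·19 + (-1)·(-11) + (0)·(-44) + 0·17 + (-1)·(-78) + (0)·(-13) + (-4)·(-4) = 3
  c_3 = 0·34 + 0·19 + (0)·(-11) + (-1)·(-44) + 0·17 + (0)·(-78) + (0)·(-13) + (0)·(-4) = 44
  c_4 = (-2)·(34) + (-1)·(19) + (0)·(-11) + (0)·(-44) + 1·17 + (-1)·(-78) + (0)·(-13) + (-2)·(-4) = 16
  c_5 = 0·34 + 0·19 + (0)·(-11) + (0)·(-44) + 0·17 + (0)·(-78) + (-1)·(-13) + (0)·(-4) = 13
  c_6 = (-2)·(34) + 0·19 + (0)·(-11) + (0)·(-44) + 0·17 + (-1)·(-78) + (0)·(-13) + (-2)·(-4) = 18
  c_7 = 0·34 + 1·19 + (0)·(-11) + (0)·(-44) + 0·17 + (0)·(-78) + (0)·(-13) + (0)·(-4) = 19
  c_8 = (-1)·(34) + 0·19 + (0)·(-11) + (0)·(-44) + 0·17 + (-1)·(-78) + (0)·(-13) + (0)·(-4) = 44
Base-7 expansion of each c_i:
  c_1 = 37 = 2·7^0 + 5·7^1
  c_2 = 3 = 3·7^0
  c_3 = 44 = 2·7^0 + 6·7^1
  c_4 = 16 = 2·7^0 + 2·7^1
  c_5 = 13 = 6·7^0 + 1·7^1
  c_6 = 18 = 4·7^0 + 2·7^1
  c_7 = 19 = 5·7^0 + 2·7^1
  c_8 = 44 = 2·7^0 + 6·7^1
λ_0 = (2, 3, 2, 2, 6, 4, 5, 2)
λ_1 = (5, 0, 6, 2, 1, 2, 2, 6)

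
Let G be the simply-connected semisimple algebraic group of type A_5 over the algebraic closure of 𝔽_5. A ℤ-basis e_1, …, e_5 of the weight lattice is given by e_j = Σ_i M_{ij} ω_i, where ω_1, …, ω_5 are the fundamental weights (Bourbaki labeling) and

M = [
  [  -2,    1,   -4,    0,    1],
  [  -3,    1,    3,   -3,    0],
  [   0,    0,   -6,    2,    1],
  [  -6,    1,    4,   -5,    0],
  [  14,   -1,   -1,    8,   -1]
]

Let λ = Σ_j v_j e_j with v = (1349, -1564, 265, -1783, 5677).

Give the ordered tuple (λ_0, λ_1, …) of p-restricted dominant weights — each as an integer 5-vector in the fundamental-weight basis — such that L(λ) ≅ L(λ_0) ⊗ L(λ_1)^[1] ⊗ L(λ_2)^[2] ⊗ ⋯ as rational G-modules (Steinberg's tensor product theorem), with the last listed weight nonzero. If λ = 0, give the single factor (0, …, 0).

((0, 3, 1, 2, 4), (1, 1, 4, 3, 3), (4, 1, 0, 2, 4), (2, 4, 4, 2, 1))

Compute c_i = Σ_j M_{ij} v_j with v = (1349, -1564, 265, -1783, 5677):
  c_1 = (-2)·(1349) + (1)·(-1564) + (-4)·(265) + (0)·(-1783) + (1)·(5677) = 355
  c_2 = (-3)·(1349) + (1)·(-1564) + (3)·(265) + (-3)·(-1783) + (0)·(5677) = 533
  c_3 = (0)·(1349) + (0)·(-1564) + (-6)·(265) + (2)·(-1783) + (1)·(5677) = 521
  c_4 = (-6)·(1349) + (1)·(-1564) + (4)·(265) + (-5)·(-1783) + (0)·(5677) = 317
  c_5 = (14)·(1349) + (-1)·(-1564) + (-1)·(265) + (8)·(-1783) + (-1)·(5677) = 244
p = 5; digits c_i = Σ_j d_{ij}·5^j, 0 ≤ d_{ij} < 5:
  c_1 = 355 = 0·5^0 + 1·5^1 + 4·5^2 + 2·5^3
  c_2 = 533 = 3·5^0 + 1·5^1 + 1·5^2 + 4·5^3
  c_3 = 521 = 1·5^0 + 4·5^1 + 0·5^2 + 4·5^3
  c_4 = 317 = 2·5^0 + 3·5^1 + 2·5^2 + 2·5^3
  c_5 = 244 = 4·5^0 + 3·5^1 + 4·5^2 + 1·5^3
p-restricted factor λ_0 = (0, 3, 1, 2, 4)
p-restricted factor λ_1 = (1, 1, 4, 3, 3)
p-restricted factor λ_2 = (4, 1, 0, 2, 4)
p-restricted factor λ_3 = (2, 4, 4, 2, 1)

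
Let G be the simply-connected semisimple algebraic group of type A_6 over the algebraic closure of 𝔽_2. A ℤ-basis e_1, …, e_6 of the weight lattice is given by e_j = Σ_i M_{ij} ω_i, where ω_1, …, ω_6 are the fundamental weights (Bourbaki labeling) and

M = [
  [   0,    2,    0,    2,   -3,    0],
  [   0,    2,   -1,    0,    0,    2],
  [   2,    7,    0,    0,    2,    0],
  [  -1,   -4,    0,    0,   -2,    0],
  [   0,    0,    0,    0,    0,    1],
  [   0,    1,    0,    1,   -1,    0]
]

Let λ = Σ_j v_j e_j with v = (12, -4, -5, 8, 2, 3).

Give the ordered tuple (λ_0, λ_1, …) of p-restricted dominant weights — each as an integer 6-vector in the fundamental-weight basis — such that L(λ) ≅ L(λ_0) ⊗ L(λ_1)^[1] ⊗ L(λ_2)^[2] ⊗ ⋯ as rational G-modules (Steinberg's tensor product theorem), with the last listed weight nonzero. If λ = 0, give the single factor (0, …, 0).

((0, 1, 0, 0, 1, 0), (1, 1, 0, 0, 1, 1))

Change of basis e → ω: c = M·v where v = (12, -4, -5, 8, 2, 3):
  c_1 = 0·12 + (2)·(-4) + (0)·(-5) + 2·8 + (-3)·(2) + 0·3 = 2
  c_2 = 0·12 + (2)·(-4) + (-1)·(-5) + 0·8 + 0·2 + 2·3 = 3
  c_3 = 2·12 + (7)·(-4) + (0)·(-5) + 0·8 + 2·2 + 0·3 = 0
  c_4 = (-1)·(12) + (-4)·(-4) + (0)·(-5) + 0·8 + (-2)·(2) + 0·3 = 0
  c_5 = 0·12 + (0)·(-4) + (0)·(-5) + 0·8 + 0·2 + 1·3 = 3
  c_6 = 0·12 + (1)·(-4) + (0)·(-5) + 1·8 + (-1)·(2) + 0·3 = 2
p = 2; digits c_i = Σ_j d_{ij}·2^j, 0 ≤ d_{ij} < 2:
  c_1 = 2 = 0·2^0 + 1·2^1
  c_2 = 3 = 1·2^0 + 1·2^1
  c_3 = 0
  c_4 = 0
  c_5 = 3 = 1·2^0 + 1·2^1
  c_6 = 2 = 0·2^0 + 1·2^1
Factor λ_0 = (0, 1, 0, 0, 1, 0)
Factor λ_1 = (1, 1, 0, 0, 1, 1)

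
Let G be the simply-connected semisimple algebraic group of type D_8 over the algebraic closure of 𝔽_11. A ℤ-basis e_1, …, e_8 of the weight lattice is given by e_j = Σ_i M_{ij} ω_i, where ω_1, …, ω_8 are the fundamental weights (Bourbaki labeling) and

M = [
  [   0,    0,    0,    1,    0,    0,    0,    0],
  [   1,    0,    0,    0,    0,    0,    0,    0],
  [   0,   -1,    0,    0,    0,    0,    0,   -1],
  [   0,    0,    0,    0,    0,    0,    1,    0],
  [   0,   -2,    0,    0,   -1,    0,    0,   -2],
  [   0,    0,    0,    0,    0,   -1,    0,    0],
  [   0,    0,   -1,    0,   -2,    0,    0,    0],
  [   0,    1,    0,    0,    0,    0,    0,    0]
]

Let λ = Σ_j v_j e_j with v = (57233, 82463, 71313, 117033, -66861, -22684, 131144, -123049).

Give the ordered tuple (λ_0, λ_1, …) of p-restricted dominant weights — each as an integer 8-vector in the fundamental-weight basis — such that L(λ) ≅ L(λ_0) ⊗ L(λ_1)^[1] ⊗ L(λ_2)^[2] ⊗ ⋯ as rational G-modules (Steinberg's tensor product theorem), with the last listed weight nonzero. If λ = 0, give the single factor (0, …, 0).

((4, 0, 7, 2, 6, 2, 6, 7), (2, 0, 4, 9, 4, 5, 8, 5), (10, 0, 5, 5, 2, 0, 9, 10), (10, 10, 8, 10, 1, 6, 2, 6), (7, 3, 2, 8, 10, 1, 4, 5))

In the fundamental-weight basis, λ has coordinates c = M·v (v = (57233, 82463, 71313, 117033, -66861, -22684, 131144, -123049)):
  c_1 = 0*57233 + 0*82463 + 0*71313 + 1*117033 + 0*-66861 + 0*-22684 + 0*131144 + 0*-123049 = 117033
  c_2 = 1*57233 + 0*82463 + 0*71313 + 0*117033 + 0*-66861 + 0*-22684 + 0*131144 + 0*-123049 = 57233
  c_3 = 0*57233 + -1*82463 + 0*71313 + 0*117033 + 0*-66861 + 0*-22684 + 0*131144 + -1*-123049 = 40586
  c_4 = 0*57233 + 0*82463 + 0*71313 + 0*117033 + 0*-66861 + 0*-22684 + 1*131144 + 0*-123049 = 131144
  c_5 = 0*57233 + -2*82463 + 0*71313 + 0*117033 + -1*-66861 + 0*-22684 + 0*131144 + -2*-123049 = 148033
  c_6 = 0*57233 + 0*82463 + 0*71313 + 0*117033 + 0*-66861 + -1*-22684 + 0*131144 + 0*-123049 = 22684
  c_7 = 0*57233 + 0*82463 + -1*71313 + 0*117033 + -2*-66861 + 0*-22684 + 0*131144 + 0*-123049 = 62409
  c_8 = 0*57233 + 1*82463 + 0*71313 + 0*117033 + 0*-66861 + 0*-22684 + 0*131144 + 0*-123049 = 82463
p = 11; digits c_i = Σ_j d_{ij}·11^j, 0 ≤ d_{ij} < 11:
  c_1 = 117033 = 4·11^0 + 2·11^1 + 10·11^2 + 10·11^3 + 7·11^4
  c_2 = 57233 = 0·11^0 + 0·11^1 + 0·11^2 + 10·11^3 + 3·11^4
  c_3 = 40586 = 7·11^0 + 4·11^1 + 5·11^2 + 8·11^3 + 2·11^4
  c_4 = 131144 = 2·11^0 + 9·11^1 + 5·11^2 + 10·11^3 + 8·11^4
  c_5 = 148033 = 6·11^0 + 4·11^1 + 2·11^2 + 1·11^3 + 10·11^4
  c_6 = 22684 = 2·11^0 + 5·11^1 + 0·11^2 + 6·11^3 + 1·11^4
  c_7 = 62409 = 6·11^0 + 8·11^1 + 9·11^2 + 2·11^3 + 4·11^4
  c_8 = 82463 = 7·11^0 + 5·11^1 + 10·11^2 + 6·11^3 + 5·11^4
p-restricted factor λ_0 = (4, 0, 7, 2, 6, 2, 6, 7)
p-restricted factor λ_1 = (2, 0, 4, 9, 4, 5, 8, 5)
p-restricted factor λ_2 = (10, 0, 5, 5, 2, 0, 9, 10)
p-restricted factor λ_3 = (10, 10, 8, 10, 1, 6, 2, 6)
p-restricted factor λ_4 = (7, 3, 2, 8, 10, 1, 4, 5)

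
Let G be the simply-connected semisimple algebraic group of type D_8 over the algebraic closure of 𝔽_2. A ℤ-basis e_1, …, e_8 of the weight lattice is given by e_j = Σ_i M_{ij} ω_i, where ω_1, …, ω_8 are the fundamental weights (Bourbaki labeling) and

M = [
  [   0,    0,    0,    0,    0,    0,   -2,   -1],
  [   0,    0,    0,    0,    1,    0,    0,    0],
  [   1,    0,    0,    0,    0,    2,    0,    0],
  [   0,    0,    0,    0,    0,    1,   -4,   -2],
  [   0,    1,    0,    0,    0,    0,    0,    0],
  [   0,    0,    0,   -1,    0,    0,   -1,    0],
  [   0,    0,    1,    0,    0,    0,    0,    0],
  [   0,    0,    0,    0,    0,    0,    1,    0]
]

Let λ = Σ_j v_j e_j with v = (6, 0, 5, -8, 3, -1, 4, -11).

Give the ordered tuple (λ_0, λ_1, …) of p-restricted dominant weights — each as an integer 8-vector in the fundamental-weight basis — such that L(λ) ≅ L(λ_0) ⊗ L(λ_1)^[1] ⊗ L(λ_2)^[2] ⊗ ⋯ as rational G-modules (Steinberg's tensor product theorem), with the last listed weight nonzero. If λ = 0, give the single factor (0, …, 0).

Converting to the ω-basis (c_i = row i of M dotted with v = (6, 0, 5, -8, 3, -1, 4, -11)):
  c_1 = (0)·(6) + (0)·(0) + (0)·(5) + (0)·(-8) + (0)·(3) + (0)·(-1) + (-2)·(4) + (-1)·(-11) = 3
  c_2 = (0)·(6) + (0)·(0) + (0)·(5) + (0)·(-8) + (1)·(3) + (0)·(-1) + (0)·(4) + (0)·(-11) = 3
  c_3 = (1)·(6) + (0)·(0) + (0)·(5) + (0)·(-8) + (0)·(3) + (2)·(-1) + (0)·(4) + (0)·(-11) = 4
  c_4 = (0)·(6) + (0)·(0) + (0)·(5) + (0)·(-8) + (0)·(3) + (1)·(-1) + (-4)·(4) + (-2)·(-11) = 5
  c_5 = (0)·(6) + (1)·(0) + (0)·(5) + (0)·(-8) + (0)·(3) + (0)·(-1) + (0)·(4) + (0)·(-11) = 0
  c_6 = (0)·(6) + (0)·(0) + (0)·(5) + (-1)·(-8) + (0)·(3) + (0)·(-1) + (-1)·(4) + (0)·(-11) = 4
  c_7 = (0)·(6) + (0)·(0) + (1)·(5) + (0)·(-8) + (0)·(3) + (0)·(-1) + (0)·(4) + (0)·(-11) = 5
  c_8 = (0)·(6) + (0)·(0) + (0)·(5) + (0)·(-8) + (0)·(3) + (0)·(-1) + (1)·(4) + (0)·(-11) = 4
p = 2; digits c_i = Σ_j d_{ij}·2^j, 0 ≤ d_{ij} < 2:
  c_1 = 3 = 1·2^0 + 1·2^1
  c_2 = 3 = 1·2^0 + 1·2^1
  c_3 = 4 = 0·2^0 + 0·2^1 + 1·2^2
  c_4 = 5 = 1·2^0 + 0·2^1 + 1·2^2
  c_5 = 0
  c_6 = 4 = 0·2^0 + 0·2^1 + 1·2^2
  c_7 = 5 = 1·2^0 + 0·2^1 + 1·2^2
  c_8 = 4 = 0·2^0 + 0·2^1 + 1·2^2
p-restricted factor λ_0 = (1, 1, 0, 1, 0, 0, 1, 0)
p-restricted factor λ_1 = (1, 1, 0, 0, 0, 0, 0, 0)
p-restricted factor λ_2 = (0, 0, 1, 1, 0, 1, 1, 1)

((1, 1, 0, 1, 0, 0, 1, 0), (1, 1, 0, 0, 0, 0, 0, 0), (0, 0, 1, 1, 0, 1, 1, 1))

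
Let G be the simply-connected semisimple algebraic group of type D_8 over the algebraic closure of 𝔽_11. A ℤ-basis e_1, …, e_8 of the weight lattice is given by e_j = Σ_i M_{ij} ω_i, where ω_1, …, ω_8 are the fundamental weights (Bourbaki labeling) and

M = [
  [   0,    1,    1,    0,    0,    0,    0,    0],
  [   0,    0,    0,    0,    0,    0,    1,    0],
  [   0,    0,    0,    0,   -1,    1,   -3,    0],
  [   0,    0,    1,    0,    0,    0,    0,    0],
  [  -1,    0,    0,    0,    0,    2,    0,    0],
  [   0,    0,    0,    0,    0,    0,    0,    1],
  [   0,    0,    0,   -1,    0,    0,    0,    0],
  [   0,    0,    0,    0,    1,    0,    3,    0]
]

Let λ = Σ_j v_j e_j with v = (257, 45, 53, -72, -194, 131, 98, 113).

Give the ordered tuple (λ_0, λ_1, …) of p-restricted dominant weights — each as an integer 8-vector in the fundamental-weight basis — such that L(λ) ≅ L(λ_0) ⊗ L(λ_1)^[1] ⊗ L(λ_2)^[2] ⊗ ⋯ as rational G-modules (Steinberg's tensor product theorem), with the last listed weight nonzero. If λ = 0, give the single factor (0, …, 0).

((10, 10, 9, 9, 5, 3, 6, 1), (8, 8, 2, 4, 0, 10, 6, 9))

In the fundamental-weight basis, λ has coordinates c = M·v (v = (257, 45, 53, -72, -194, 131, 98, 113)):
  c_1 = 0·257 + 1·45 + 1·53 + (0)·(-72) + (0)·(-194) + 0·131 + 0·98 + 0·113 = 98
  c_2 = 0·257 + 0·45 + 0·53 + (0)·(-72) + (0)·(-194) + 0·131 + 1·98 + 0·113 = 98
  c_3 = 0·257 + 0·45 + 0·53 + (0)·(-72) + (-1)·(-194) + 1·131 + (-3)·(98) + 0·113 = 31
  c_4 = 0·257 + 0·45 + 1·53 + (0)·(-72) + (0)·(-194) + 0·131 + 0·98 + 0·113 = 53
  c_5 = (-1)·(257) + 0·45 + 0·53 + (0)·(-72) + (0)·(-194) + 2·131 + 0·98 + 0·113 = 5
  c_6 = 0·257 + 0·45 + 0·53 + (0)·(-72) + (0)·(-194) + 0·131 + 0·98 + 1·113 = 113
  c_7 = 0·257 + 0·45 + 0·53 + (-1)·(-72) + (0)·(-194) + 0·131 + 0·98 + 0·113 = 72
  c_8 = 0·257 + 0·45 + 0·53 + (0)·(-72) + (1)·(-194) + 0·131 + 3·98 + 0·113 = 100
Base-11 expansion of each c_i:
  c_1 = 98 = 10·11^0 + 8·11^1
  c_2 = 98 = 10·11^0 + 8·11^1
  c_3 = 31 = 9·11^0 + 2·11^1
  c_4 = 53 = 9·11^0 + 4·11^1
  c_5 = 5 = 5·11^0
  c_6 = 113 = 3·11^0 + 10·11^1
  c_7 = 72 = 6·11^0 + 6·11^1
  c_8 = 100 = 1·11^0 + 9·11^1
Factor λ_0 = (10, 10, 9, 9, 5, 3, 6, 1)
Factor λ_1 = (8, 8, 2, 4, 0, 10, 6, 9)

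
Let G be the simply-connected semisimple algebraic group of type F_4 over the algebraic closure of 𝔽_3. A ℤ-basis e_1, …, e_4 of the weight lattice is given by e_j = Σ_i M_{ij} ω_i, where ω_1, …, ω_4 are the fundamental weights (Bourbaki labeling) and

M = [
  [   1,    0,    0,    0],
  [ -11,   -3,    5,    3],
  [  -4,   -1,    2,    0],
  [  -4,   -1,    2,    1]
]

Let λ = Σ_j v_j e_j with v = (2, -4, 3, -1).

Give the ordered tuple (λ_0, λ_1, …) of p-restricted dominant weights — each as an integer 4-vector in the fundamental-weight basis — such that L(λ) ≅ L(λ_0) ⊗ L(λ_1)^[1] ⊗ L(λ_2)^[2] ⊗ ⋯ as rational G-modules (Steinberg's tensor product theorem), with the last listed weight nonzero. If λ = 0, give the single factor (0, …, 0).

Compute c_i = Σ_j M_{ij} v_j with v = (2, -4, 3, -1):
  c_1 = (1)·(2) + (0)·(-4) + (0)·(3) + (0)·(-1) = 2
  c_2 = (-11)·(2) + (-3)·(-4) + (5)·(3) + (3)·(-1) = 2
  c_3 = (-4)·(2) + (-1)·(-4) + (2)·(3) + (0)·(-1) = 2
  c_4 = (-4)·(2) + (-1)·(-4) + (2)·(3) + (1)·(-1) = 1
Expand coordinatewise in base 3:
  c_1 = 2 = 2·3^0
  c_2 = 2 = 2·3^0
  c_3 = 2 = 2·3^0
  c_4 = 1 = 1·3^0
p-restricted factor λ_0 = (2, 2, 2, 1)

((2, 2, 2, 1),)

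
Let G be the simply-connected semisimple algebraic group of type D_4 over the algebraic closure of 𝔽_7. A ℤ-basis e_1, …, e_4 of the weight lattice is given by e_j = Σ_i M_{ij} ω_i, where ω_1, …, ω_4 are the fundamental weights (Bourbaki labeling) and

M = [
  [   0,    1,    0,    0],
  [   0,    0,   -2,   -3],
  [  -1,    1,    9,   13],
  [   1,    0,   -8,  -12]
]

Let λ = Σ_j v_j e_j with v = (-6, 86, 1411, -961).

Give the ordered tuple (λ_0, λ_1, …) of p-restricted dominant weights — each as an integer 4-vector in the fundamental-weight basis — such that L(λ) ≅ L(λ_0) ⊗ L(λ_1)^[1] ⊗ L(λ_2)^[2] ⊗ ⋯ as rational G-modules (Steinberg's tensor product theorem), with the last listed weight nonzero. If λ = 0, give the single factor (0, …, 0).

Converting to the ω-basis (c_i = row i of M dotted with v = (-6, 86, 1411, -961)):
  c_1 = 0*-6 + 1*86 + 0*1411 + 0*-961 = 86
  c_2 = 0*-6 + 0*86 + -2*1411 + -3*-961 = 61
  c_3 = -1*-6 + 1*86 + 9*1411 + 13*-961 = 298
  c_4 = 1*-6 + 0*86 + -8*1411 + -12*-961 = 238
Writing each c_i in base p = 7:
  c_1 = 86 = 2·7^0 + 5·7^1 + 1·7^2
  c_2 = 61 = 5·7^0 + 1·7^1 + 1·7^2
  c_3 = 298 = 4·7^0 + 0·7^1 + 6·7^2
  c_4 = 238 = 0·7^0 + 6·7^1 + 4·7^2
p-restricted factor λ_0 = (2, 5, 4, 0)
p-restricted factor λ_1 = (5, 1, 0, 6)
p-restricted factor λ_2 = (1, 1, 6, 4)

((2, 5, 4, 0), (5, 1, 0, 6), (1, 1, 6, 4))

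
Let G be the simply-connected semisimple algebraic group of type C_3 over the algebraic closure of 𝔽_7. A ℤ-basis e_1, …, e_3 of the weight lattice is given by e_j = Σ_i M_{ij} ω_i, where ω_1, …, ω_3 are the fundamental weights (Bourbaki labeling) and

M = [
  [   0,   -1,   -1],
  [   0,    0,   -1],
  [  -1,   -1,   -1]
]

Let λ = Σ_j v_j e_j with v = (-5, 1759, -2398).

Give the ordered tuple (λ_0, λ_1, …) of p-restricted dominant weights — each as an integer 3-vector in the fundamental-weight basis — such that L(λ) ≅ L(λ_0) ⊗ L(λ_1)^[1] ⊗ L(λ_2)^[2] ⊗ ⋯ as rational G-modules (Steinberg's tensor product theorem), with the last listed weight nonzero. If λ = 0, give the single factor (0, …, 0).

ω-coordinates c = M·v, v = (-5, 1759, -2398):
  c_1 = (0)·(-5) + (-1)·(1759) + (-1)·(-2398) = 639
  c_2 = (0)·(-5) + (0)·(1759) + (-1)·(-2398) = 2398
  c_3 = (-1)·(-5) + (-1)·(1759) + (-1)·(-2398) = 644
Base-7 expansion of each c_i:
  c_1 = 639 = 2·7^0 + 0·7^1 + 6·7^2 + 1·7^3
  c_2 = 2398 = 4·7^0 + 6·7^1 + 6·7^2 + 6·7^3
  c_3 = 644 = 0·7^0 + 1·7^1 + 6·7^2 + 1·7^3
p-restricted factor λ_0 = (2, 4, 0)
p-restricted factor λ_1 = (0, 6, 1)
p-restricted factor λ_2 = (6, 6, 6)
p-restricted factor λ_3 = (1, 6, 1)

((2, 4, 0), (0, 6, 1), (6, 6, 6), (1, 6, 1))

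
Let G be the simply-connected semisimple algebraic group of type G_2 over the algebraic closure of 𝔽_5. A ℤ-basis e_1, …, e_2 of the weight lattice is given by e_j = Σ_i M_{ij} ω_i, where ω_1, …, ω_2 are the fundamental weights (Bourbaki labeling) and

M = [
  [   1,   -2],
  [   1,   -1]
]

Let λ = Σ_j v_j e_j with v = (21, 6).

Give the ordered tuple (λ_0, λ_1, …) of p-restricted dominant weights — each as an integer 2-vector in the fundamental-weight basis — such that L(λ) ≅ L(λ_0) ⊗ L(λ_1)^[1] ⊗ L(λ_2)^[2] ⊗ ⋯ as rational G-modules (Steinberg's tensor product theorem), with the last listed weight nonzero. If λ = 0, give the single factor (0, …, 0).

((4, 0), (1, 3))

Converting to the ω-basis (c_i = row i of M dotted with v = (21, 6)):
  c_1 = (1)·(21) + (-2)·(6) = 9
  c_2 = (1)·(21) + (-1)·(6) = 15
Writing each c_i in base p = 5:
  c_1 = 9 = 4·5^0 + 1·5^1
  c_2 = 15 = 0·5^0 + 3·5^1
λ_0 = (4, 0)
λ_1 = (1, 3)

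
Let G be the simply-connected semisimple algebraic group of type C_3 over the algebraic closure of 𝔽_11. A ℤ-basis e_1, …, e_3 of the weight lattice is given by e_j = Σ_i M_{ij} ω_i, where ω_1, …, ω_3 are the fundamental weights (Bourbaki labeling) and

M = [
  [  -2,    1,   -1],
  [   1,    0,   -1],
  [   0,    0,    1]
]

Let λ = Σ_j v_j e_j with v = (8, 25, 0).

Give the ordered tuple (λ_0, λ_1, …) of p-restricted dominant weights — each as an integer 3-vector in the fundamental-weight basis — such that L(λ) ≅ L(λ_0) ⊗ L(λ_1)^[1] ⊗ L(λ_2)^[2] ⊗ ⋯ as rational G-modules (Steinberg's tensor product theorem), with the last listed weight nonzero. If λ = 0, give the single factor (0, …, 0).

((9, 8, 0),)

Change of basis e → ω: c = M·v where v = (8, 25, 0):
  c_1 = (-2)·(8) + (1)·(25) + (-1)·(0) = 9
  c_2 = (1)·(8) + (0)·(25) + (-1)·(0) = 8
  c_3 = (0)·(8) + (0)·(25) + (1)·(0) = 0
p = 11; digits c_i = Σ_j d_{ij}·11^j, 0 ≤ d_{ij} < 11:
  c_1 = 9 = 9·11^0
  c_2 = 8 = 8·11^0
  c_3 = 0
p-restricted factor λ_0 = (9, 8, 0)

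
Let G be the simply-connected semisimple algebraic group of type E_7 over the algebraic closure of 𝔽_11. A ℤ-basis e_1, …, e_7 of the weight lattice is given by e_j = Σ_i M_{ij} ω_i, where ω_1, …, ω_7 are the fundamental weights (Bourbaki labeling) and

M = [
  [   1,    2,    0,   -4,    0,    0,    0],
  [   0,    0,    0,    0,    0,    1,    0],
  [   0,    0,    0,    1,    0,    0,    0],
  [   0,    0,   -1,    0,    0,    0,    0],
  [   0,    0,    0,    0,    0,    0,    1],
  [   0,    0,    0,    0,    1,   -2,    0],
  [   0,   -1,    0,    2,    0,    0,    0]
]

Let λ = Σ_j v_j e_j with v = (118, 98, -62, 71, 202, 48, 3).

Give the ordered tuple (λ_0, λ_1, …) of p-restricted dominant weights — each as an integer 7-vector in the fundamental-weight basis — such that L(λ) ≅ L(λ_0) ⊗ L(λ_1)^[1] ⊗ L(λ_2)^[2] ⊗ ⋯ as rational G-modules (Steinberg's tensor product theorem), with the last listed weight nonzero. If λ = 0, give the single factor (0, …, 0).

ω-coordinates c = M·v, v = (118, 98, -62, 71, 202, 48, 3):
  c_1 = (1)·(118) + (2)·(98) + (0)·(-62) + (-4)·(71) + (0)·(202) + (0)·(48) + (0)·(3) = 30
  c_2 = (0)·(118) + (0)·(98) + (0)·(-62) + (0)·(71) + (0)·(202) + (1)·(48) + (0)·(3) = 48
  c_3 = (0)·(118) + (0)·(98) + (0)·(-62) + (1)·(71) + (0)·(202) + (0)·(48) + (0)·(3) = 71
  c_4 = (0)·(118) + (0)·(98) + (-1)·(-62) + (0)·(71) + (0)·(202) + (0)·(48) + (0)·(3) = 62
  c_5 = (0)·(118) + (0)·(98) + (0)·(-62) + (0)·(71) + (0)·(202) + (0)·(48) + (1)·(3) = 3
  c_6 = (0)·(118) + (0)·(98) + (0)·(-62) + (0)·(71) + (1)·(202) + (-2)·(48) + (0)·(3) = 106
  c_7 = (0)·(118) + (-1)·(98) + (0)·(-62) + (2)·(71) + (0)·(202) + (0)·(48) + (0)·(3) = 44
Writing each c_i in base p = 11:
  c_1 = 30 = 8·11^0 + 2·11^1
  c_2 = 48 = 4·11^0 + 4·11^1
  c_3 = 71 = 5·11^0 + 6·11^1
  c_4 = 62 = 7·11^0 + 5·11^1
  c_5 = 3 = 3·11^0
  c_6 = 106 = 7·11^0 + 9·11^1
  c_7 = 44 = 0·11^0 + 4·11^1
p-restricted factor λ_0 = (8, 4, 5, 7, 3, 7, 0)
p-restricted factor λ_1 = (2, 4, 6, 5, 0, 9, 4)

((8, 4, 5, 7, 3, 7, 0), (2, 4, 6, 5, 0, 9, 4))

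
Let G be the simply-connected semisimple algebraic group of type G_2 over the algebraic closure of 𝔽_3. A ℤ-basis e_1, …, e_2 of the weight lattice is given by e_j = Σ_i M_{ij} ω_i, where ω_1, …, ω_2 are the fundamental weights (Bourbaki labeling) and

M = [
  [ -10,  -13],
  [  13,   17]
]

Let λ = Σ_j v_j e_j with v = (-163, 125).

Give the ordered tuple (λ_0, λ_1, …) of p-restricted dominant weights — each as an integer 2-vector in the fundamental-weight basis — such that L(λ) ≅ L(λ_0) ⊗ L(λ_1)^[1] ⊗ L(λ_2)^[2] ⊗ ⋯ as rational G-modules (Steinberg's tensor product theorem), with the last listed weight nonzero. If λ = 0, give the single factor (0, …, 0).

((2, 0), (1, 2))

Change of basis e → ω: c = M·v where v = (-163, 125):
  c_1 = -10*-163 + -13*125 = 5
  c_2 = 13*-163 + 17*125 = 6
Writing each c_i in base p = 3:
  c_1 = 5 = 2·3^0 + 1·3^1
  c_2 = 6 = 0·3^0 + 2·3^1
λ_0 = (2, 0)
λ_1 = (1, 2)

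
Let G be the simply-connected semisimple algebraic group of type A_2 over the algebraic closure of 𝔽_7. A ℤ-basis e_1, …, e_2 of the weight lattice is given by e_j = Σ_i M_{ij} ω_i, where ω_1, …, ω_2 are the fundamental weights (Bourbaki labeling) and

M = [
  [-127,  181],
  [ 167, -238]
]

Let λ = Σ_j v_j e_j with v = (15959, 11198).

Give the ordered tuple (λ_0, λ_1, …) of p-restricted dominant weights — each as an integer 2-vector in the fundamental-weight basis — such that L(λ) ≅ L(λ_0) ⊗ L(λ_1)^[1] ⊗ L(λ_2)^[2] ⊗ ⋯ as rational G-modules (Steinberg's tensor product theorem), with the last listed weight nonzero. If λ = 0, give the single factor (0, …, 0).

ω-coordinates c = M·v, v = (15959, 11198):
  c_1 = (-127)·(15959) + (181)·(11198) = 45
  c_2 = (167)·(15959) + (-238)·(11198) = 29
Writing each c_i in base p = 7:
  c_1 = 45 = 3·7^0 + 6·7^1
  c_2 = 29 = 1·7^0 + 4·7^1
Factor λ_0 = (3, 1)
Factor λ_1 = (6, 4)

((3, 1), (6, 4))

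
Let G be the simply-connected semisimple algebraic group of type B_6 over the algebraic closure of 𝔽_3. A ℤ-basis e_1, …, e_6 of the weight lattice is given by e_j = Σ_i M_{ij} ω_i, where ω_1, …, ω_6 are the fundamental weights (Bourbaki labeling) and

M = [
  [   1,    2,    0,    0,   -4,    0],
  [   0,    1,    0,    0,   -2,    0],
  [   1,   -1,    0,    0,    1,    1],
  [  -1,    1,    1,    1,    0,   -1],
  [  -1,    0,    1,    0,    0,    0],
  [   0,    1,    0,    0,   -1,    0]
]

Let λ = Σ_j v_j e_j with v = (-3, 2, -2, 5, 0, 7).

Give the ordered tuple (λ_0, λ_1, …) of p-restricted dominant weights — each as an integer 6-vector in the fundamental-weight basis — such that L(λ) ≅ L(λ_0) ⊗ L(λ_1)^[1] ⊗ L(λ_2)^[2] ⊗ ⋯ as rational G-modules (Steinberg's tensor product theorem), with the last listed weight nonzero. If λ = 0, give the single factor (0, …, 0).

((1, 2, 2, 1, 1, 2),)

ω-coordinates c = M·v, v = (-3, 2, -2, 5, 0, 7):
  c_1 = (1)·(-3) + (2)·(2) + (0)·(-2) + (0)·(5) + (-4)·(0) + (0)·(7) = 1
  c_2 = (0)·(-3) + (1)·(2) + (0)·(-2) + (0)·(5) + (-2)·(0) + (0)·(7) = 2
  c_3 = (1)·(-3) + (-1)·(2) + (0)·(-2) + (0)·(5) + (1)·(0) + (1)·(7) = 2
  c_4 = (-1)·(-3) + (1)·(2) + (1)·(-2) + (1)·(5) + (0)·(0) + (-1)·(7) = 1
  c_5 = (-1)·(-3) + (0)·(2) + (1)·(-2) + (0)·(5) + (0)·(0) + (0)·(7) = 1
  c_6 = (0)·(-3) + (1)·(2) + (0)·(-2) + (0)·(5) + (-1)·(0) + (0)·(7) = 2
Expand coordinatewise in base 3:
  c_1 = 1 = 1·3^0
  c_2 = 2 = 2·3^0
  c_3 = 2 = 2·3^0
  c_4 = 1 = 1·3^0
  c_5 = 1 = 1·3^0
  c_6 = 2 = 2·3^0
λ_0 = (1, 2, 2, 1, 1, 2)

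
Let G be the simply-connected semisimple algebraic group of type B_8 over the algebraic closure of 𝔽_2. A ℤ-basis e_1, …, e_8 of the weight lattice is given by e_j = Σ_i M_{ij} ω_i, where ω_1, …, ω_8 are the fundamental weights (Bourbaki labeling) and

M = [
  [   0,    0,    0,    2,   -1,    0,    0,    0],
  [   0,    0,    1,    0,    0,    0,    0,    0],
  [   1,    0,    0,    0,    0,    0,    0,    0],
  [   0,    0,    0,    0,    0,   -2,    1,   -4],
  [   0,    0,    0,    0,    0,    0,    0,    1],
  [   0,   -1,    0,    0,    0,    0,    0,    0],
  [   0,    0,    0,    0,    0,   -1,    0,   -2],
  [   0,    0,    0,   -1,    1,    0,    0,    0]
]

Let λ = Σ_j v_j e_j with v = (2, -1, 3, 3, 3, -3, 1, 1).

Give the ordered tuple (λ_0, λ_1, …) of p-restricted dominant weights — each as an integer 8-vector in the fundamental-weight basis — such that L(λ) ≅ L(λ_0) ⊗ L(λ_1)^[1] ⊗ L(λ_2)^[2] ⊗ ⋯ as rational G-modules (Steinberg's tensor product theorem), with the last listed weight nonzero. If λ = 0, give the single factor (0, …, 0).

In the fundamental-weight basis, λ has coordinates c = M·v (v = (2, -1, 3, 3, 3, -3, 1, 1)):
  c_1 = 0*2 + 0*-1 + 0*3 + 2*3 + -1*3 + 0*-3 + 0*1 + 0*1 = 3
  c_2 = 0*2 + 0*-1 + 1*3 + 0*3 + 0*3 + 0*-3 + 0*1 + 0*1 = 3
  c_3 = 1*2 + 0*-1 + 0*3 + 0*3 + 0*3 + 0*-3 + 0*1 + 0*1 = 2
  c_4 = 0*2 + 0*-1 + 0*3 + 0*3 + 0*3 + -2*-3 + 1*1 + -4*1 = 3
  c_5 = 0*2 + 0*-1 + 0*3 + 0*3 + 0*3 + 0*-3 + 0*1 + 1*1 = 1
  c_6 = 0*2 + -1*-1 + 0*3 + 0*3 + 0*3 + 0*-3 + 0*1 + 0*1 = 1
  c_7 = 0*2 + 0*-1 + 0*3 + 0*3 + 0*3 + -1*-3 + 0*1 + -2*1 = 1
  c_8 = 0*2 + 0*-1 + 0*3 + -1*3 + 1*3 + 0*-3 + 0*1 + 0*1 = 0
Base-2 expansion of each c_i:
  c_1 = 3 = 1·2^0 + 1·2^1
  c_2 = 3 = 1·2^0 + 1·2^1
  c_3 = 2 = 0·2^0 + 1·2^1
  c_4 = 3 = 1·2^0 + 1·2^1
  c_5 = 1 = 1·2^0
  c_6 = 1 = 1·2^0
  c_7 = 1 = 1·2^0
  c_8 = 0
λ_0 = (1, 1, 0, 1, 1, 1, 1, 0)
λ_1 = (1, 1, 1, 1, 0, 0, 0, 0)

((1, 1, 0, 1, 1, 1, 1, 0), (1, 1, 1, 1, 0, 0, 0, 0))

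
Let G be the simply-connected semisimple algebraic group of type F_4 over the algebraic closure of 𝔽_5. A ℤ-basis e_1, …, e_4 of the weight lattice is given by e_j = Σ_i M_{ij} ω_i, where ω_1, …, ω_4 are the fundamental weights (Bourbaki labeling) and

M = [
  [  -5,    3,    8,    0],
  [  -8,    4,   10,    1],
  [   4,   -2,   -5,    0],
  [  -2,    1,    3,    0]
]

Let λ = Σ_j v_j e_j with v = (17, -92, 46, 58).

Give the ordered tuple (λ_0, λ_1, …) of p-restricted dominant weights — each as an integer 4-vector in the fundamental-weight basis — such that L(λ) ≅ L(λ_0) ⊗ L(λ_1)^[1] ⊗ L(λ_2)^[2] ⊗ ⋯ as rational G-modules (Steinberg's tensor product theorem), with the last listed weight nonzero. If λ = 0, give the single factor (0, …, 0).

((2, 4, 2, 2), (1, 2, 4, 2))

ω-coordinates c = M·v, v = (17, -92, 46, 58):
  c_1 = -5*17 + 3*-92 + 8*46 + 0*58 = 7
  c_2 = -8*17 + 4*-92 + 10*46 + 1*58 = 14
  c_3 = 4*17 + -2*-92 + -5*46 + 0*58 = 22
  c_4 = -2*17 + 1*-92 + 3*46 + 0*58 = 12
Writing each c_i in base p = 5:
  c_1 = 7 = 2·5^0 + 1·5^1
  c_2 = 14 = 4·5^0 + 2·5^1
  c_3 = 22 = 2·5^0 + 4·5^1
  c_4 = 12 = 2·5^0 + 2·5^1
Factor λ_0 = (2, 4, 2, 2)
Factor λ_1 = (1, 2, 4, 2)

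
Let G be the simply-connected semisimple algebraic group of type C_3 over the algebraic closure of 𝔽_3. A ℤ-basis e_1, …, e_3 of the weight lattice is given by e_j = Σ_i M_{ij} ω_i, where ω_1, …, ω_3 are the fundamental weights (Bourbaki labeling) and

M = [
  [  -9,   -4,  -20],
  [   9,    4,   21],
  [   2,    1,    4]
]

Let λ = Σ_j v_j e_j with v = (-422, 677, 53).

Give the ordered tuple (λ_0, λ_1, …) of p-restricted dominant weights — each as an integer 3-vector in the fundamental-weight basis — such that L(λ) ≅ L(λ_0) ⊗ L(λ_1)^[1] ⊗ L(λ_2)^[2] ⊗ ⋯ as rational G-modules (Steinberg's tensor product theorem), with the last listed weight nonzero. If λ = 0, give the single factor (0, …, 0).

Change of basis e → ω: c = M·v where v = (-422, 677, 53):
  c_1 = (-9)·(-422) + (-4)·(677) + (-20)·(53) = 30
  c_2 = (9)·(-422) + (4)·(677) + (21)·(53) = 23
  c_3 = (2)·(-422) + (1)·(677) + (4)·(53) = 45
p = 3; digits c_i = Σ_j d_{ij}·3^j, 0 ≤ d_{ij} < 3:
  c_1 = 30 = 0·3^0 + 1·3^1 + 0·3^2 + 1·3^3
  c_2 = 23 = 2·3^0 + 1·3^1 + 2·3^2
  c_3 = 45 = 0·3^0 + 0·3^1 + 2·3^2 + 1·3^3
λ_0 = (0, 2, 0)
λ_1 = (1, 1, 0)
λ_2 = (0, 2, 2)
λ_3 = (1, 0, 1)

((0, 2, 0), (1, 1, 0), (0, 2, 2), (1, 0, 1))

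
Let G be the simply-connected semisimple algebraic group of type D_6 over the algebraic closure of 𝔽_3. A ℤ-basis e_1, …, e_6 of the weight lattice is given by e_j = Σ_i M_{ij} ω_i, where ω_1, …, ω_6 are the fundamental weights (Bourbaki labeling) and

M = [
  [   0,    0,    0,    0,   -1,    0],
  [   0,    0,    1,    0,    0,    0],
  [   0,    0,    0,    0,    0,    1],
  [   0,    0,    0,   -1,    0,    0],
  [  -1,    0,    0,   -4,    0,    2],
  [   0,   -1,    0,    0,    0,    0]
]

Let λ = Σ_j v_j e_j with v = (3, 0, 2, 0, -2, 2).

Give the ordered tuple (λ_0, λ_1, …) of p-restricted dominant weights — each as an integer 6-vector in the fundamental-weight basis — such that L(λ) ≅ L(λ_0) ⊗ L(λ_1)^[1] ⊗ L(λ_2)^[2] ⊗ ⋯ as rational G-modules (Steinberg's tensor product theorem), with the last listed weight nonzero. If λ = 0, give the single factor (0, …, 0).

Compute c_i = Σ_j M_{ij} v_j with v = (3, 0, 2, 0, -2, 2):
  c_1 = 0·3 + 0·0 + 0·2 + 0·0 + (-1)·(-2) + 0·2 = 2
  c_2 = 0·3 + 0·0 + 1·2 + 0·0 + (0)·(-2) + 0·2 = 2
  c_3 = 0·3 + 0·0 + 0·2 + 0·0 + (0)·(-2) + 1·2 = 2
  c_4 = 0·3 + 0·0 + 0·2 + (-1)·(0) + (0)·(-2) + 0·2 = 0
  c_5 = (-1)·(3) + 0·0 + 0·2 + (-4)·(0) + (0)·(-2) + 2·2 = 1
  c_6 = 0·3 + (-1)·(0) + 0·2 + 0·0 + (0)·(-2) + 0·2 = 0
Writing each c_i in base p = 3:
  c_1 = 2 = 2·3^0
  c_2 = 2 = 2·3^0
  c_3 = 2 = 2·3^0
  c_4 = 0
  c_5 = 1 = 1·3^0
  c_6 = 0
p-restricted factor λ_0 = (2, 2, 2, 0, 1, 0)

((2, 2, 2, 0, 1, 0),)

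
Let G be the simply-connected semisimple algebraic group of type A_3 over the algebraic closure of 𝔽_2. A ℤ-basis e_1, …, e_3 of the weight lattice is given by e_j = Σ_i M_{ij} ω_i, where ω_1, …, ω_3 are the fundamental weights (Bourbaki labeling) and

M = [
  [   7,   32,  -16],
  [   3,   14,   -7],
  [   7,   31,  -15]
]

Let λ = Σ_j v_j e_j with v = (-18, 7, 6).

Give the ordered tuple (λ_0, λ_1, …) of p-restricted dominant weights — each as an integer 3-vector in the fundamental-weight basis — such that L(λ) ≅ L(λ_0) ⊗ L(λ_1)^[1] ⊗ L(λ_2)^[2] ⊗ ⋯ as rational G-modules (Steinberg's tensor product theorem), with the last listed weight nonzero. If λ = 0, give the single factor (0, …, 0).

In the fundamental-weight basis, λ has coordinates c = M·v (v = (-18, 7, 6)):
  c_1 = (7)·(-18) + 32·7 + (-16)·(6) = 2
  c_2 = (3)·(-18) + 14·7 + (-7)·(6) = 2
  c_3 = (7)·(-18) + 31·7 + (-15)·(6) = 1
p = 2; digits c_i = Σ_j d_{ij}·2^j, 0 ≤ d_{ij} < 2:
  c_1 = 2 = 0·2^0 + 1·2^1
  c_2 = 2 = 0·2^0 + 1·2^1
  c_3 = 1 = 1·2^0
λ_0 = (0, 0, 1)
λ_1 = (1, 1, 0)

((0, 0, 1), (1, 1, 0))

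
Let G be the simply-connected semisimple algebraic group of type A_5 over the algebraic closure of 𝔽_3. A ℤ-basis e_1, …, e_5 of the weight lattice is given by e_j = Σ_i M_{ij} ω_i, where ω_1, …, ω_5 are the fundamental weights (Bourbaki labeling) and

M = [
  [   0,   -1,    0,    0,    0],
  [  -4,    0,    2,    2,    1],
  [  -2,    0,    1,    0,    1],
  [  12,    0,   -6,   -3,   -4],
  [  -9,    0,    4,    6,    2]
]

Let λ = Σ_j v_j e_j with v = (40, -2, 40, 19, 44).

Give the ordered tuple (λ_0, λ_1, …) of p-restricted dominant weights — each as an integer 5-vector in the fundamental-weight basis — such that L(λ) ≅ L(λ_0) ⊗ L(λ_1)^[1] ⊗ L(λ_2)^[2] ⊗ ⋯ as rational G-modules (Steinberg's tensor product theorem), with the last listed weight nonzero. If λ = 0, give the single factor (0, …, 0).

((2, 2, 1, 1, 2), (0, 0, 1, 2, 0))

In the fundamental-weight basis, λ has coordinates c = M·v (v = (40, -2, 40, 19, 44)):
  c_1 = 0·40 + (-1)·(-2) + 0·40 + 0·19 + 0·44 = 2
  c_2 = (-4)·(40) + (0)·(-2) + 2·40 + 2·19 + 1·44 = 2
  c_3 = (-2)·(40) + (0)·(-2) + 1·40 + 0·19 + 1·44 = 4
  c_4 = 12·40 + (0)·(-2) + (-6)·(40) + (-3)·(19) + (-4)·(44) = 7
  c_5 = (-9)·(40) + (0)·(-2) + 4·40 + 6·19 + 2·44 = 2
p = 3; digits c_i = Σ_j d_{ij}·3^j, 0 ≤ d_{ij} < 3:
  c_1 = 2 = 2·3^0
  c_2 = 2 = 2·3^0
  c_3 = 4 = 1·3^0 + 1·3^1
  c_4 = 7 = 1·3^0 + 2·3^1
  c_5 = 2 = 2·3^0
p-restricted factor λ_0 = (2, 2, 1, 1, 2)
p-restricted factor λ_1 = (0, 0, 1, 2, 0)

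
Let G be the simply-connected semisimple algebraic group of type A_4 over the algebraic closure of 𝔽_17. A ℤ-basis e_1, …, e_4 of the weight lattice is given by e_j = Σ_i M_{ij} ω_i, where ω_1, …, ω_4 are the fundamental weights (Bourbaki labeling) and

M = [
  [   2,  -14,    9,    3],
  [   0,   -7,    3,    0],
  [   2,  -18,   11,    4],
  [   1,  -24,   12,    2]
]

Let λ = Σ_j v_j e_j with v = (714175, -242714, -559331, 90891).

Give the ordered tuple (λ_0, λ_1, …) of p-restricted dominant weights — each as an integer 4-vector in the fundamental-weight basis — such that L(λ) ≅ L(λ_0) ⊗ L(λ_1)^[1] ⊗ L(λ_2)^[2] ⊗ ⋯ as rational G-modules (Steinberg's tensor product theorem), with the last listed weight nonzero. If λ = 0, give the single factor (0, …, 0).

((15, 10, 16, 9), (0, 11, 1, 9), (4, 4, 11, 14), (13, 4, 1, 1))

Compute c_i = Σ_j M_{ij} v_j with v = (714175, -242714, -559331, 90891):
  c_1 = 2*714175 + -14*-242714 + 9*-559331 + 3*90891 = 65040
  c_2 = 0*714175 + -7*-242714 + 3*-559331 + 0*90891 = 21005
  c_3 = 2*714175 + -18*-242714 + 11*-559331 + 4*90891 = 8125
  c_4 = 1*714175 + -24*-242714 + 12*-559331 + 2*90891 = 9121
Base-17 expansion of each c_i:
  c_1 = 65040 = 15·17^0 + 0·17^1 + 4·17^2 + 13·17^3
  c_2 = 21005 = 10·17^0 + 11·17^1 + 4·17^2 + 4·17^3
  c_3 = 8125 = 16·17^0 + 1·17^1 + 11·17^2 + 1·17^3
  c_4 = 9121 = 9·17^0 + 9·17^1 + 14·17^2 + 1·17^3
λ_0 = (15, 10, 16, 9)
λ_1 = (0, 11, 1, 9)
λ_2 = (4, 4, 11, 14)
λ_3 = (13, 4, 1, 1)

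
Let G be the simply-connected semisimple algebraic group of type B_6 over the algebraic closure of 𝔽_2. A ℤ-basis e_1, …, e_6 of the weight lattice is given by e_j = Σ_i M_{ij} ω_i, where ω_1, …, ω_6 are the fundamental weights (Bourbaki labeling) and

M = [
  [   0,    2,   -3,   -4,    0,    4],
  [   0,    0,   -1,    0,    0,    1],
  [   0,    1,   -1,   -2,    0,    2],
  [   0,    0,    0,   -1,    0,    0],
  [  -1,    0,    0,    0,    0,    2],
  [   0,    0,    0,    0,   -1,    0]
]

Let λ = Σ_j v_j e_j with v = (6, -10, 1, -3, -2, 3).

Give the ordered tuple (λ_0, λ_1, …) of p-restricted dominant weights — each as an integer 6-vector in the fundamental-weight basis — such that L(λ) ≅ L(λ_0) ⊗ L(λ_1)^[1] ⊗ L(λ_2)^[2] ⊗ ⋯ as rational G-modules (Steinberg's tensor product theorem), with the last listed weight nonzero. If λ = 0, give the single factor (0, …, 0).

((1, 0, 1, 1, 0, 0), (0, 1, 0, 1, 0, 1))

Compute c_i = Σ_j M_{ij} v_j with v = (6, -10, 1, -3, -2, 3):
  c_1 = 0·6 + (2)·(-10) + (-3)·(1) + (-4)·(-3) + (0)·(-2) + 4·3 = 1
  c_2 = 0·6 + (0)·(-10) + (-1)·(1) + (0)·(-3) + (0)·(-2) + 1·3 = 2
  c_3 = 0·6 + (1)·(-10) + (-1)·(1) + (-2)·(-3) + (0)·(-2) + 2·3 = 1
  c_4 = 0·6 + (0)·(-10) + 0·1 + (-1)·(-3) + (0)·(-2) + 0·3 = 3
  c_5 = (-1)·(6) + (0)·(-10) + 0·1 + (0)·(-3) + (0)·(-2) + 2·3 = 0
  c_6 = 0·6 + (0)·(-10) + 0·1 + (0)·(-3) + (-1)·(-2) + 0·3 = 2
Expand coordinatewise in base 2:
  c_1 = 1 = 1·2^0
  c_2 = 2 = 0·2^0 + 1·2^1
  c_3 = 1 = 1·2^0
  c_4 = 3 = 1·2^0 + 1·2^1
  c_5 = 0
  c_6 = 2 = 0·2^0 + 1·2^1
Factor λ_0 = (1, 0, 1, 1, 0, 0)
Factor λ_1 = (0, 1, 0, 1, 0, 1)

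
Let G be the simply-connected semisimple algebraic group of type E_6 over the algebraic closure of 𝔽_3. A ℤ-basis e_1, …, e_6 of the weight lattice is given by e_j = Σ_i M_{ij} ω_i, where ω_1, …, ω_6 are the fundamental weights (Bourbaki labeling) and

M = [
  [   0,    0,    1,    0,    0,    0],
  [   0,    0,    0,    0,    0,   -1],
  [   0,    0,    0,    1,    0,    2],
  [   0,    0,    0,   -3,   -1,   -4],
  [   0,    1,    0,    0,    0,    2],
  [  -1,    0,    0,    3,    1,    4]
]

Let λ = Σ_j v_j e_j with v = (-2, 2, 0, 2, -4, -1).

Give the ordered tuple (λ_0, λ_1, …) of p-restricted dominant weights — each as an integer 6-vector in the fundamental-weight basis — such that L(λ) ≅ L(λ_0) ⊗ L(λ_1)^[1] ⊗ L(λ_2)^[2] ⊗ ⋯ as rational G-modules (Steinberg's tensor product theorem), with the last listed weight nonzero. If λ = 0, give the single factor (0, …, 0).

ω-coordinates c = M·v, v = (-2, 2, 0, 2, -4, -1):
  c_1 = (0)·(-2) + 0·2 + 1·0 + 0·2 + (0)·(-4) + (0)·(-1) = 0
  c_2 = (0)·(-2) + 0·2 + 0·0 + 0·2 + (0)·(-4) + (-1)·(-1) = 1
  c_3 = (0)·(-2) + 0·2 + 0·0 + 1·2 + (0)·(-4) + (2)·(-1) = 0
  c_4 = (0)·(-2) + 0·2 + 0·0 + (-3)·(2) + (-1)·(-4) + (-4)·(-1) = 2
  c_5 = (0)·(-2) + 1·2 + 0·0 + 0·2 + (0)·(-4) + (2)·(-1) = 0
  c_6 = (-1)·(-2) + 0·2 + 0·0 + 3·2 + (1)·(-4) + (4)·(-1) = 0
Base-3 expansion of each c_i:
  c_1 = 0
  c_2 = 1 = 1·3^0
  c_3 = 0
  c_4 = 2 = 2·3^0
  c_5 = 0
  c_6 = 0
λ_0 = (0, 1, 0, 2, 0, 0)

((0, 1, 0, 2, 0, 0),)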